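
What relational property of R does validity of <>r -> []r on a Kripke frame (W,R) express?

partial functionality: forall x forall y forall z (Rxy & Rxz -> y = z)

Suppose ◇r→□r is valid. Take Rxy, Rxz and set V(r)={y}. Then ◇r at x, so □r at x, so r at z, i.e. z=y.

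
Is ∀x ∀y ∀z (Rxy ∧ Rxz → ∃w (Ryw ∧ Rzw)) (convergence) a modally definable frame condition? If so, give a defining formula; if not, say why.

Yes, by ◇□q → □◇q

This is a Sahlqvist condition; the .2 axiom ◇□q → □◇q defines it.
Suppose ◇□q→□◇q is valid. Take Rxy, Rxz and set V(q)={w : Ryw}. Then □q at y so ◇□q at x, so □◇q at x, so ◇q at z, giving w with Rzw and Ryw.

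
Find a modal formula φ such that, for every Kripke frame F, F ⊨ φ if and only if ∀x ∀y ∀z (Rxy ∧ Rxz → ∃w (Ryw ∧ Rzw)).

This is convergence; the standard corresponding axiom is .2: ◇□s → □◇s.

◇□s → □◇s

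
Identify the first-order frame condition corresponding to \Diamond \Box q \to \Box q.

This is a form of the 5 axiom.
Its frame correspondent is the Euclidean property — \forall x \forall y \forall z (Rxy \wedge Rxz \to Ryz).

The Euclidean property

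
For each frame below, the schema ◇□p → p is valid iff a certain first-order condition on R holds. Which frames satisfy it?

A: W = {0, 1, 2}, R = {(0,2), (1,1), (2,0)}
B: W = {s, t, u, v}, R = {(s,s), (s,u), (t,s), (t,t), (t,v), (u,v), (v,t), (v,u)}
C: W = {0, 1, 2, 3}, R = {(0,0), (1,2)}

Frame correspondent (Sahlqvist): ∀x ∀y (xRy → ∃w (yRw ∧ x = w)) — i.e. a generalized confluence (Geach) condition.
A: ✓.
B: fails — sRu but no w with uRw and s=w.
C: fails — 1R2 but no w with 2Rw and 1=w.
Valid on: A.

A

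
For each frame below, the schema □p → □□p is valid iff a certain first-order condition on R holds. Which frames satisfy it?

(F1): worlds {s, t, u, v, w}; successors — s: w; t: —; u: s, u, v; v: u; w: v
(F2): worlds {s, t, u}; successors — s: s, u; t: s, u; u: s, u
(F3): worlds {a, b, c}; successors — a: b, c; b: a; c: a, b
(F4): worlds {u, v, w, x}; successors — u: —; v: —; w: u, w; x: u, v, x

The schema corresponds to transitivity: ∀x ∀y ∀z (Rxy ∧ Ryz → Rxz).
(F1): fails — Rus and Rsw but not Ruw.
(F2): holds.
(F3): fails — Rab and Rba but not Raa.
(F4): holds.

(F2), (F4)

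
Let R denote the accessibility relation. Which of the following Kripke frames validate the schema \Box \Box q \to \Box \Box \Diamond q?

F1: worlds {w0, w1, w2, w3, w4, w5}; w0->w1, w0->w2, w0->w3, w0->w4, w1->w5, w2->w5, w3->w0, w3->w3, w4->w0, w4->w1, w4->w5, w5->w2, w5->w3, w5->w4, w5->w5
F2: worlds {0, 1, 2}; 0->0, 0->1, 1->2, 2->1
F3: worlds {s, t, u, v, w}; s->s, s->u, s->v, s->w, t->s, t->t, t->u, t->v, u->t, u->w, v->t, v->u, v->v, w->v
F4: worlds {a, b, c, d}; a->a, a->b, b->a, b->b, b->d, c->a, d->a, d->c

F3, F4

The schema corresponds to a generalized confluence (Geach) condition: \forall x \forall z (x R^2 z \to \exists w (x R^2 w \wedge zRw)).
F1: fails — w3R²w1 but no w with w3R²w and w1Rw.
F2: fails — 1R²1 but no w with 1R²w and 1Rw.
F3: holds.
F4: holds.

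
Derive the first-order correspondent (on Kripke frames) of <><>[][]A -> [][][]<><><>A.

This is a Sahlqvist (Geach-type) schema ◇^2□^2A → □^3◇^3A.
First-order correspondent: forall x forall y forall z ((x R^2 y & x R^3 z) -> exists w (y R^2 w & z R^3 w)).

forall x forall y forall z ((x R^2 y & x R^3 z) -> exists w (y R^2 w & z R^3 w))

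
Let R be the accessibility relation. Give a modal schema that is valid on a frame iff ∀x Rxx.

This is reflexivity; the standard corresponding axiom is T: □p → p.
Suppose □p→p is valid. At any x set V(p)={w : Rxw}. Then □p holds at x, so p holds at x, i.e. Rxx.

□p → p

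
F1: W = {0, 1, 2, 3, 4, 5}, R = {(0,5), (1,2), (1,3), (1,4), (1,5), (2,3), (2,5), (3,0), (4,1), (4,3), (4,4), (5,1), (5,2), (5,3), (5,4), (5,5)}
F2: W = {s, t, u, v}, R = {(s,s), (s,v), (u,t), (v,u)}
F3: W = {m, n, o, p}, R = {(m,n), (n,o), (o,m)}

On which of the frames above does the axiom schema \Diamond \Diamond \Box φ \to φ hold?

Frame correspondent (Sahlqvist): \forall x \forall y (x R^2 y \to \exists w (yRw \wedge x = w)) — i.e. a generalized confluence (Geach) condition.
F1: fails — 0R²1 but no w with 1Rw and 0=w.
F2: fails — sR²u but no w with uRw and s=w.
F3: holds.

F3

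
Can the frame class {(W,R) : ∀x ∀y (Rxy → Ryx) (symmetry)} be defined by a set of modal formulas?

Definable; p → □◇p defines it

This is a Sahlqvist condition; the B axiom p → □◇p defines it.
Suppose p→□◇p is valid. Take Rxy and set V(p)={x}. Then p at x, so □◇p at x, so ◇p at y, so some z with Ryz has p; z=x, i.e. Ryx.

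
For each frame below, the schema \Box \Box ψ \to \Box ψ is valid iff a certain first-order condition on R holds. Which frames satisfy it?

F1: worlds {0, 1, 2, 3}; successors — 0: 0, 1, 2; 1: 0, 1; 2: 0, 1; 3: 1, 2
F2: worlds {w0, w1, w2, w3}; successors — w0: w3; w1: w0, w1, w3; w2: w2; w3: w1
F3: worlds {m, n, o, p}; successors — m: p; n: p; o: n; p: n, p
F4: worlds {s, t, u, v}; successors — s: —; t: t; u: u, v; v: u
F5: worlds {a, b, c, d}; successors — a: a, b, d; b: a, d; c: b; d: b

F4

The schema corresponds to density: \forall x \forall y (Rxy \to \exists z (Rxz \wedge Rzy)).
F1: fails — R32 but no z with R3z and Rz2.
F2: fails — Rw0w3 but no z with Rw0z and Rzw3.
F3: fails — Ron but no z with Roz and Rzn.
F4: ✓.
F5: fails — Rcb but no z with Rcz and Rzb.
Valid on: F4.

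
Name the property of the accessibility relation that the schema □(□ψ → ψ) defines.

Shift-reflexivity

Suppose □(□ψ→ψ) is valid. Take Rxy and set V(ψ)={w : Ryw}. Then at y, □ψ holds; since □(□ψ→ψ) at x, □ψ→ψ at y, so ψ at y, i.e. Ryy.
Conversely, on a frame with shift-reflexivity the schema holds at every world under every valuation.
Frame condition: ∀x ∀y (Rxy → Ryy).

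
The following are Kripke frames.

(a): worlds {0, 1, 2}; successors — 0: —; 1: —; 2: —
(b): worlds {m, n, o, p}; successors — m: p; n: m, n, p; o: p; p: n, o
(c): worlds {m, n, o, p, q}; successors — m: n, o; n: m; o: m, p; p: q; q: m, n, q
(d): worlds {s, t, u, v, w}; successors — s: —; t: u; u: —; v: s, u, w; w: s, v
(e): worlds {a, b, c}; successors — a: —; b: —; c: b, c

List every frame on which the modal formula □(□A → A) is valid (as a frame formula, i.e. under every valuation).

(a)

The schema corresponds to shift-reflexivity: ∀x ∀y (Rxy → Ryy).
(a): holds.
(b): fails — Rop but not Rpp.
(c): fails — Rom but not Rmm.
(d): fails — Rvw but not Rww.
(e): fails — Rcb but not Rbb.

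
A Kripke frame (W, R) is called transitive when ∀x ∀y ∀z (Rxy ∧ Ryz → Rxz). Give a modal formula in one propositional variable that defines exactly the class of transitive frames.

The condition is transitivity. The 4 schema □p → □□p defines it.
Suppose □p→□□p is valid. Take Rxy, Ryz and set V(p)={w : Rxw}. Then □p at x, so □□p at x, so □p at y, so p at z, i.e. Rxz.

□p → □□p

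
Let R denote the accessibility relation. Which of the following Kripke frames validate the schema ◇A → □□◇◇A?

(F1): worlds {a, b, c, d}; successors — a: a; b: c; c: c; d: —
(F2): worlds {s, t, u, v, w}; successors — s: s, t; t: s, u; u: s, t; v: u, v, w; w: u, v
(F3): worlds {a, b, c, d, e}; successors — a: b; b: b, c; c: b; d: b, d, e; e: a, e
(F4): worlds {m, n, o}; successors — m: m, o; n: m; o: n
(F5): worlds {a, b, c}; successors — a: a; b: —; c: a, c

The schema corresponds to a generalized confluence (Geach) condition: ∀x ∀y ∀z ((xRy ∧ xR²z) → ∃w (y = w ∧ zR²w)).
(F1): ✓.
(F2): fails — tRu, tR²t but no w* with u=w* and tR²w*.
(F3): fails — dRd, dR²a but no w with d=w and aR²w.
(F4): fails — mRo, mR²o but no w with o=w and oR²w.
(F5): fails — cRc, cR²a but no w with c=w and aR²w.

(F1)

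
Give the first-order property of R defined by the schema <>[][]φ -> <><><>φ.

forall x forall y (xRy -> exists w (y R^2 w & x R^3 w))

This is a Sahlqvist (Geach-type) schema ◇^1□^2φ → □^0◇^3φ.
Minimal-valuation argument: fix x; take any y with xR^1y and any z with xR^0z. Set V(φ) to the set of worlds R-reachable from y in exactly 2 steps. Then □^2φ holds at y, so the antecedent holds at x; validity forces ◇^3φ at z, giving a w with zR^3w and yR^2w.
First-order correspondent: forall x forall y (xRy -> exists w (y R^2 w & x R^3 w)).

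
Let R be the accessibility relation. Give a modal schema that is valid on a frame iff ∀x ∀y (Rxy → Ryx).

p → □◇p

This is symmetry; the standard corresponding axiom is B: p → □◇p.
Suppose p→□◇p is valid. Take Rxy and set V(p)={x}. Then p at x, so □◇p at x, so ◇p at y, so some z with Ryz has p; z=x, i.e. Ryx.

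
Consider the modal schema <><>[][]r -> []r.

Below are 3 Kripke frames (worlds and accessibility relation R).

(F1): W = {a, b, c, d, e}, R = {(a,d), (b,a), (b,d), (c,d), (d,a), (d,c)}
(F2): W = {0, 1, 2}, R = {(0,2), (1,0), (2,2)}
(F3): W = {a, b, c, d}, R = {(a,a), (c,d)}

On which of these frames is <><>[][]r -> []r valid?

Frame correspondent (Sahlqvist): forall x forall y forall z ((x R^2 y & xRz) -> exists w (y R^2 w & z = w)) — i.e. a generalized confluence (Geach) condition.
(F1): fails — aR²a, aRd but no w with aR²w and d=w.
(F2): fails — 1R²2, 1R0 but no w with 2R²w and 0=w.
(F3): satisfies the condition.
Valid on: (F3).

(F3)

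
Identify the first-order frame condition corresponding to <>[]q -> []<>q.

Suppose ◇□q→□◇q is valid. Take Rxy, Rxz and set V(q)={w : Ryw}. Then □q at y so ◇□q at x, so □◇q at x, so ◇q at z, giving w with Rzw and Ryw.

convergence: forall x forall y forall z (Rxy & Rxz -> exists w (Ryw & Rzw))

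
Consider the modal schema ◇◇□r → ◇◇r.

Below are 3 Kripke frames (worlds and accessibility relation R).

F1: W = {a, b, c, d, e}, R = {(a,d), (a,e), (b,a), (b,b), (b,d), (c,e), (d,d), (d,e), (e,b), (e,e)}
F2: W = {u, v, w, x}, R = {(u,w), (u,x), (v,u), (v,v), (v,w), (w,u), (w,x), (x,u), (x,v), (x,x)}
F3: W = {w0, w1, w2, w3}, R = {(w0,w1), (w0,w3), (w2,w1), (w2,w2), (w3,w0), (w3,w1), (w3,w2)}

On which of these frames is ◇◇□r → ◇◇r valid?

F1, F2

This is the axiom for a generalized confluence (Geach) condition; its first-order frame correspondent is ∀x ∀y (xR²y → ∃w (yRw ∧ xR²w)).
F1: ✓.
F2: ✓.
F3: fails — w0R²w1 but no w with w1Rw and w0R²w.
Valid on: F1, F2.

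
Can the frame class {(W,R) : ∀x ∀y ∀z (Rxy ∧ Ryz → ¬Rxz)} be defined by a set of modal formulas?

Not definable by any modal formula

If a class were modally definable it would be closed under surjective bounded morphisms (Goldblatt–Thomason).
The 3-cycle (worlds w0,w1,w2 with w0→w1→w2→w0) is intransitive. Mapping every world to a single reflexive point • is a surjective bounded morphism; the reflexive point is not intransitive (R••∧R•• but R••).
So the class is not modally definable.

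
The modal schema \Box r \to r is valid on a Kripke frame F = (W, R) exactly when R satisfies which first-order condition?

Suppose □r→r is valid. At any x set V(r)={w : Rxw}. Then □r holds at x, so r holds at x, i.e. Rxx.
Conversely, on a frame with reflexivity the schema holds at every world under every valuation.
Frame condition: \forall x Rxx.

Reflexivity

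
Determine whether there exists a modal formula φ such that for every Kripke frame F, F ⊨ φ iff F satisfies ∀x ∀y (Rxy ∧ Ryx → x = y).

Modal frame validity is preserved under surjective bounded morphisms.
The 4-cycle (worlds w0,w1,w2,w3 with w0→w1→w2→w3→w0) is antisymmetric. Sending even-indexed worlds to • and odd-indexed worlds to ∘ is a surjective bounded morphism onto the two-world frame with •↔∘, which is not antisymmetric.
Hence antisymmetry is not modally definable.

No — not modally definable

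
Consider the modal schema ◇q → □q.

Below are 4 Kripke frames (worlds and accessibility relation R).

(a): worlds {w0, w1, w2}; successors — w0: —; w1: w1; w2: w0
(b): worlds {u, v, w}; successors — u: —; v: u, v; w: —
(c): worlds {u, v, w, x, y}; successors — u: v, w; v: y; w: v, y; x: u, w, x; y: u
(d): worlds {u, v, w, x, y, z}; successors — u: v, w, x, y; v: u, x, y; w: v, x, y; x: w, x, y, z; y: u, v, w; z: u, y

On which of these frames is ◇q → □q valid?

The schema corresponds to partial functionality: ∀x ∀y ∀z (Rxy ∧ Rxz → y = z).
(a): condition met.
(b): fails — v sees both u and v.
(c): fails — u sees both v and w.
(d): fails — u sees both v and w.
Valid on: (a).

(a)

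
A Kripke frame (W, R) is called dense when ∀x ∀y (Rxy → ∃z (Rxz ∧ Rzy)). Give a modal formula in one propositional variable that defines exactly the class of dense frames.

□□s → □s

The condition is density. The C4 schema □□s → □s defines it.
Suppose □□s→□s is valid. Take Rxy and set V(s)={w : xR²w}. Then □□s at x, so □s at x, so s at y, i.e. ∃z(Rxz∧Rzy).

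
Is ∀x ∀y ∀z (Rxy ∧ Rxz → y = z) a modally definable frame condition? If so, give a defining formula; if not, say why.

Yes, by ◇p → □p

Yes: it is partial functionality, defined by the CD schema ◇p → □p.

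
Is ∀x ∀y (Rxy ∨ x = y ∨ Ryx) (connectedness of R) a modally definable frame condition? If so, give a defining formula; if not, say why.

If a class were modally definable it would be closed under disjoint unions (Goldblatt–Thomason).
Take 2 disjoint single-world reflexive frames: each is trivially connected, but their disjoint union has 2 worlds with no edge between distinct components, so it is not connected.
Hence connectedness of R is not modally definable.

Not modally definable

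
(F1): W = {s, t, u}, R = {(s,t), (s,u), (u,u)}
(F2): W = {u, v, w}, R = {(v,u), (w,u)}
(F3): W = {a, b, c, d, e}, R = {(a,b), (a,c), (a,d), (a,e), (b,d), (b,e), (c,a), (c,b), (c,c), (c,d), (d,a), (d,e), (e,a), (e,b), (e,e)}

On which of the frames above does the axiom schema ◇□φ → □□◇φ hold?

(F2), (F3)

This is the axiom for a generalized confluence (Geach) condition; its first-order frame correspondent is ∀x ∀y ∀z ((xRy ∧ xR²z) → ∃w (yRw ∧ zRw)).
(F1): fails — sRt, sR²u but no w with tRw and uRw.
(F2): satisfies the condition.
(F3): satisfies the condition.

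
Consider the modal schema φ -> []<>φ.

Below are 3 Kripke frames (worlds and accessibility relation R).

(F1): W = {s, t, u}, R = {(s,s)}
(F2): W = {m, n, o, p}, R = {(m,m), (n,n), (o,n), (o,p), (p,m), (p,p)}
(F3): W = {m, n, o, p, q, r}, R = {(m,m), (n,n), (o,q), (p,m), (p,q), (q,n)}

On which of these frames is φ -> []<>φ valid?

Frame correspondent (Sahlqvist): forall x forall y (Rxy -> Ryx) — i.e. symmetry.
(F1): satisfies the condition.
(F2): fails — Ron but not Rno.
(F3): fails — Rpm but not Rmp.
Valid on: (F1).

(F1)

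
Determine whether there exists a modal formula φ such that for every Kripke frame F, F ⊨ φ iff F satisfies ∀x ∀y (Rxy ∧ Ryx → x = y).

If a class were modally definable it would be closed under surjective bounded morphisms (Goldblatt–Thomason).
The 8-cycle (worlds 0,1,2,3,4,5,6,7 with 0→1→2→3→4→5→6→7→0) is antisymmetric. Sending even-indexed worlds to • and odd-indexed worlds to ∘ is a surjective bounded morphism onto the two-world frame with •↔∘, which is not antisymmetric.
Hence antisymmetry is not modally definable.

No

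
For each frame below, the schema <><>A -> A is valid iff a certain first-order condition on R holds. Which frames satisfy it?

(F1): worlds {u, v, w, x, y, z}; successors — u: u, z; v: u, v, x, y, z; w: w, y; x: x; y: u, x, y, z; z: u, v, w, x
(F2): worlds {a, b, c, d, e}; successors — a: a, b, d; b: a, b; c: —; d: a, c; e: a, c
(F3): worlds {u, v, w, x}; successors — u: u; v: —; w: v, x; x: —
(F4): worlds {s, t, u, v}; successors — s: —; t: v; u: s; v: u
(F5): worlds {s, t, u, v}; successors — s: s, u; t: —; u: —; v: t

(F3)

Frame correspondent (Sahlqvist): forall x forall y (x R^2 y -> exists w (y = w & x = w)) — i.e. a generalized confluence (Geach) condition.
(F1): fails — uR²v but v ≠ u.
(F2): fails — aR²b but b ≠ a.
(F3): condition met.
(F4): fails — tR²u but u ≠ t.
(F5): fails — sR²u but u ≠ s.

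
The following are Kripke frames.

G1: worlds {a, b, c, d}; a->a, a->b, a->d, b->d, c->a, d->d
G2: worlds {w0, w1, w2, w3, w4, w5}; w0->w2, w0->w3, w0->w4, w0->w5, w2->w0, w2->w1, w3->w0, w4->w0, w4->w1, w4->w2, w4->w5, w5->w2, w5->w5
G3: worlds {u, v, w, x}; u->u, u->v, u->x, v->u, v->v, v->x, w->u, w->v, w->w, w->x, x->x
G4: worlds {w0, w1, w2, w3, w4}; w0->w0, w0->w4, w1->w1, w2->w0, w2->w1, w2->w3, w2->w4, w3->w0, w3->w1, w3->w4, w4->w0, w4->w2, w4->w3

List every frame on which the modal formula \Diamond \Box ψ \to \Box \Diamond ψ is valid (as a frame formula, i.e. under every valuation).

This is the axiom for convergence; its first-order frame correspondent is \forall x \forall y \forall z (Rxy \wedge Rxz \to \exists w (Ryw \wedge Rzw)).
G1: holds.
G2: fails — Rw0w5 and Rw0w2 but w5 and w2 have no common successor.
G3: holds.
G4: fails — Rw2w4 and Rw2w1 but w4 and w1 have no common successor.

G1, G3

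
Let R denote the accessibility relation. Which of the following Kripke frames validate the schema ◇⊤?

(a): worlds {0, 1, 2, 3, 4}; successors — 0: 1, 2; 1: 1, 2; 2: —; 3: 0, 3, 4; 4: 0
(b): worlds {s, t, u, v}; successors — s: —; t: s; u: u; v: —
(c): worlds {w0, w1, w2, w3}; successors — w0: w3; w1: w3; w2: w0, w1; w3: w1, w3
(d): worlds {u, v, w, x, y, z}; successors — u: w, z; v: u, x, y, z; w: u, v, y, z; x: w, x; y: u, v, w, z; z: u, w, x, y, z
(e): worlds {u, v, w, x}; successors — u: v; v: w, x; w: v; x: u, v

(c), (d), (e)

Frame correspondent (Sahlqvist): ∀x ∃y Rxy — i.e. seriality.
(a): fails — world 2 has no successor.
(b): fails — world s has no successor.
(c): satisfies the condition.
(d): satisfies the condition.
(e): satisfies the condition.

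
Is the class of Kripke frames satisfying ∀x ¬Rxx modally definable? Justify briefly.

Any modally definable frame class is closed under surjective bounded morphisms.
The 5-cycle (worlds 0,1,2,3,4 with 0→1→2→3→4→0) is irreflexive, and the map sending every world to a single reflexive point • is a surjective bounded morphism (forth: every edge maps to (•,•); back: every world has a successor). So any modal formula valid on the 5-cycle is also valid on the reflexive point, which is not irreflexive.
So the class is not modally definable.

No — not modally definable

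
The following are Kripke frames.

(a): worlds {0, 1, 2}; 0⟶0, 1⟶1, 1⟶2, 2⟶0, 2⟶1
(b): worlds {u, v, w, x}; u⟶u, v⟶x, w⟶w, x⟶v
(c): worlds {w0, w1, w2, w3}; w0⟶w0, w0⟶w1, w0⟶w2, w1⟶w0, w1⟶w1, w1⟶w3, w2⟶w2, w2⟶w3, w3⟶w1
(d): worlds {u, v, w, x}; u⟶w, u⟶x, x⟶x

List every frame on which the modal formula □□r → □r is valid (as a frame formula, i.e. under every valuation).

(a), (c)

This is the axiom for density; its first-order frame correspondent is ∀x ∀y (Rxy → ∃z (Rxz ∧ Rzy)).
(a): satisfies the condition.
(b): fails — Rvx but no z with Rvz and Rzx.
(c): satisfies the condition.
(d): fails — Ruw but no z with Ruz and Rzw.
Valid on: (a), (c).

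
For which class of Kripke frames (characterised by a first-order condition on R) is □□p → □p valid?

Suppose □□p→□p is valid. Take Rxy and set V(p)={w : xR²w}. Then □□p at x, so □p at x, so p at y, i.e. ∃z(Rxz∧Rzy).
Conversely, any frame satisfying ∀x ∀y (Rxy → ∃z (Rxz ∧ Rzy)) validates the schema.
Frame condition: ∀x ∀y (Rxy → ∃z (Rxz ∧ Rzy)).

density: ∀x ∀y (Rxy → ∃z (Rxz ∧ Rzy))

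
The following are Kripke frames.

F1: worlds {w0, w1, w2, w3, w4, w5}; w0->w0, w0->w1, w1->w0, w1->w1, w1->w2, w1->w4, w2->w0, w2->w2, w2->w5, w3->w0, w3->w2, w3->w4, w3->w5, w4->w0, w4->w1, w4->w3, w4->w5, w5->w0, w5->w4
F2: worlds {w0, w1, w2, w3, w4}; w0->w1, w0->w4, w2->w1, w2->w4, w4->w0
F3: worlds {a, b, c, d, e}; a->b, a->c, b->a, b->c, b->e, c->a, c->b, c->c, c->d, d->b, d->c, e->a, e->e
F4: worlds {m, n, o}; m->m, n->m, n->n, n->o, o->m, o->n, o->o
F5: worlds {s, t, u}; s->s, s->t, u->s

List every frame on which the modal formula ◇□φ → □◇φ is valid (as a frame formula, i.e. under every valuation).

This is the axiom for convergence; its first-order frame correspondent is ∀x ∀y ∀z (Rxy ∧ Rxz → ∃w (Ryw ∧ Rzw)).
F1: holds.
F2: fails — Rw0w4 and Rw0w1 but w4 and w1 have no common successor.
F3: fails — Rba and Rbe but a and e have no common successor.
F4: holds.
F5: fails — Rss and Rst but s and t have no common successor.
Valid on: F1, F4.

F1, F4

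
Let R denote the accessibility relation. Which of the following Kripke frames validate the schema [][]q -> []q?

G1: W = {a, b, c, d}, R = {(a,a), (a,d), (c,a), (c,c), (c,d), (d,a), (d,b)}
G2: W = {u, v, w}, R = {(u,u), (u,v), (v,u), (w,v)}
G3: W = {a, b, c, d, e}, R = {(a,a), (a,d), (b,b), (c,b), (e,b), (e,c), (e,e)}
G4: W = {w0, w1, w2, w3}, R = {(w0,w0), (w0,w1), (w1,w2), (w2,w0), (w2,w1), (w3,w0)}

G3

Frame correspondent (Sahlqvist): forall x forall y (Rxy -> exists z (Rxz & Rzy)) — i.e. density.
G1: fails — Rdb but no z with Rdz and Rzb.
G2: fails — Rwv but no z with Rwz and Rzv.
G3: ✓.
G4: fails — Rw1w2 but no z with Rw1z and Rzw2.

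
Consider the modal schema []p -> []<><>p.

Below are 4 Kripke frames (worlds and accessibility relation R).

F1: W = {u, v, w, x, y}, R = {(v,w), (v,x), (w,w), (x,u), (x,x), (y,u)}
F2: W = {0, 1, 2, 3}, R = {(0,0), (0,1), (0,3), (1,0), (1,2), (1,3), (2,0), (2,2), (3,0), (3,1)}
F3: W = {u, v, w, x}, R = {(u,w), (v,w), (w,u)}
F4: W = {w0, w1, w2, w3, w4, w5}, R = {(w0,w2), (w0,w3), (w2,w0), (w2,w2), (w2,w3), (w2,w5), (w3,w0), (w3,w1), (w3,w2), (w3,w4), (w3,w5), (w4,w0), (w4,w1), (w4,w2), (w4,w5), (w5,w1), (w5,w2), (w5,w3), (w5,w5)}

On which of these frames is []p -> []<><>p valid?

The schema corresponds to a generalized confluence (Geach) condition: forall x forall z (xRz -> exists w (xRw & z R^2 w)).
F1: fails — xRu but no t with xRt and uR²t.
F2: satisfies the condition.
F3: satisfies the condition.
F4: fails — w3Rw1 but no w with w3Rw and w1R²w.

F2, F3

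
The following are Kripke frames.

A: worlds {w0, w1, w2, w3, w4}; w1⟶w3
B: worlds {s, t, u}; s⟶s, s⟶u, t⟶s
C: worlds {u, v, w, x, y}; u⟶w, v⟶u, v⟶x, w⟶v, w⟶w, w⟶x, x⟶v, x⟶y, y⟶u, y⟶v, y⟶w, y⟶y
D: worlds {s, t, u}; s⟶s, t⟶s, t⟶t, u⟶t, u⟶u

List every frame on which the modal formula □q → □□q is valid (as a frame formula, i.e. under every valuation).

The schema corresponds to transitivity: ∀x ∀y ∀z (Rxy ∧ Ryz → Rxz).
A: holds.
B: fails — Rts and Rsu but not Rtu.
C: fails — Ruw and Rwx but not Rux.
D: fails — Rut and Rts but not Rus.

A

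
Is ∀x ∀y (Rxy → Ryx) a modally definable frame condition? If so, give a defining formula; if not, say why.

Definable; p → □◇p defines it

Yes: it is symmetry, defined by the B schema p → □◇p.
Suppose p→□◇p is valid. Take Rxy and set V(p)={x}. Then p at x, so □◇p at x, so ◇p at y, so some z with Ryz has p; z=x, i.e. Ryx.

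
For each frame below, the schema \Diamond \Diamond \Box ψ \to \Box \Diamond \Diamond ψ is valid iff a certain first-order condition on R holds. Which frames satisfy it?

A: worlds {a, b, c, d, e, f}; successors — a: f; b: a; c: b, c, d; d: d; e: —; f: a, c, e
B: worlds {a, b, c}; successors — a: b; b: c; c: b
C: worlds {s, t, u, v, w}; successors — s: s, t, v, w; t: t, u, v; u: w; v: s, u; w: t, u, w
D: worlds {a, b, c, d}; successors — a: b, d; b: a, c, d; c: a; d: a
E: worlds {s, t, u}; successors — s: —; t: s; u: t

Frame correspondent (Sahlqvist): \forall x \forall y \forall z ((x R^2 y \wedge xRz) \to \exists w (yRw \wedge z R^2 w)) — i.e. a generalized confluence (Geach) condition.
A: fails — aR²e, aRf but no w with eRw and fR²w.
B: condition met.
C: condition met.
D: fails — aR²c, aRd but no w with cRw and dR²w.
E: fails — uR²s, uRt but no w with sRw and tR²w.

B, C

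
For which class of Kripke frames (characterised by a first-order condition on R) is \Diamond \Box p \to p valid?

Symmetry

Equivalently (dual form): p → □◇p.
Suppose p→□◇p is valid. Take Rxy and set V(p)={x}. Then p at x, so □◇p at x, so ◇p at y, so some z with Ryz has p; z=x, i.e. Ryx.
The converse is a direct semantic check.
Frame condition: \forall x \forall y (Rxy \to Ryx).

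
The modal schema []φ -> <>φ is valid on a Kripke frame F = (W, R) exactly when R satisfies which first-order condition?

seriality: forall x exists y Rxy

Suppose □φ→◇φ is valid. At any x set V(φ)=W. Then □φ at x, so ◇φ at x, so x has a successor.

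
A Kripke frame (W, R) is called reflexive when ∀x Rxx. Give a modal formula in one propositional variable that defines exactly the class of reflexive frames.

□r → r

A defining formula is □r → r (the T axiom).
Suppose □r→r is valid. At any x set V(r)={w : Rxw}. Then □r holds at x, so r holds at x, i.e. Rxx.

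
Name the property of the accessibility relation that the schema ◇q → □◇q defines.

This schema is the 5 axiom.
It corresponds to the Euclidean property: ∀x ∀y ∀z (Rxy ∧ Rxz → Ryz).

the Euclidean property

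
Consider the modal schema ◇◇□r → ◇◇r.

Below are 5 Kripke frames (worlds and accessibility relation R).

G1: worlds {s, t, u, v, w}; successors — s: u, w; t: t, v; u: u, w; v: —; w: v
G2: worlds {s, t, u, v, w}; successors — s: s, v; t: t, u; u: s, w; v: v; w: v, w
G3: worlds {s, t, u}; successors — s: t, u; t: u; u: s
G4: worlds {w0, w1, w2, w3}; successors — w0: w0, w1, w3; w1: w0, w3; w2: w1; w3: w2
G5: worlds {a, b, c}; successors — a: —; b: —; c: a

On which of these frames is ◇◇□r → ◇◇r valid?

This is the axiom for a generalized confluence (Geach) condition; its first-order frame correspondent is ∀x ∀y (xR²y → ∃w (yRw ∧ xR²w)).
G1: fails — sR²v but no w* with vRw* and sR²w*.
G2: holds.
G3: fails — tR²s but no w with sRw and tR²w.
G4: fails — w2R²w3 but no w with w3Rw and w2R²w.
G5: holds.

G2, G5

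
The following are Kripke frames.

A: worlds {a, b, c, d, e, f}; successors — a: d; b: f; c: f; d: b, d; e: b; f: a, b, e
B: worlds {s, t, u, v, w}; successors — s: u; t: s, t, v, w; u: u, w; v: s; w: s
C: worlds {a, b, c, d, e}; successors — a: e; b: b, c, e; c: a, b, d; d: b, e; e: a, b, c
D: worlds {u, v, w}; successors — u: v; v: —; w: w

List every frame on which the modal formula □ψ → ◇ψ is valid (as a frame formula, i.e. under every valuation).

This is the axiom for seriality; its first-order frame correspondent is ∀x ∃y Rxy.
A: holds.
B: holds.
C: holds.
D: fails — world v has no successor.
Valid on: A, B, C.

A, B, C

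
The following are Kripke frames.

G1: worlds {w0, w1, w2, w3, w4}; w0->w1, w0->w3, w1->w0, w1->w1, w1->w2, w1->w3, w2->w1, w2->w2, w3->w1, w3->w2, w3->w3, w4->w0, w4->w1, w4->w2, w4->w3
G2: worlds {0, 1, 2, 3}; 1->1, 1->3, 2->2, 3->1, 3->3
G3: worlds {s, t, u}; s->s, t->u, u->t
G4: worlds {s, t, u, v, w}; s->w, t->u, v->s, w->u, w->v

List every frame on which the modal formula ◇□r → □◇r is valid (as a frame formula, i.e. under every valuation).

Frame correspondent (Sahlqvist): ∀x ∀y ∀z (Rxy ∧ Rxz → ∃w (Ryw ∧ Rzw)) — i.e. convergence.
G1: ✓.
G2: ✓.
G3: ✓.
G4: fails — Rtu and Rtu but u and u have no common successor.

G1, G2, G3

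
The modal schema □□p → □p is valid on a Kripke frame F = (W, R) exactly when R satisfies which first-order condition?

Suppose □□p→□p is valid. Take Rxy and set V(p)={w : xR²w}. Then □□p at x, so □p at x, so p at y, i.e. ∃z(Rxz∧Rzy).
Conversely, on a frame with density the schema holds at every world under every valuation.
So the correspondent is density.

Density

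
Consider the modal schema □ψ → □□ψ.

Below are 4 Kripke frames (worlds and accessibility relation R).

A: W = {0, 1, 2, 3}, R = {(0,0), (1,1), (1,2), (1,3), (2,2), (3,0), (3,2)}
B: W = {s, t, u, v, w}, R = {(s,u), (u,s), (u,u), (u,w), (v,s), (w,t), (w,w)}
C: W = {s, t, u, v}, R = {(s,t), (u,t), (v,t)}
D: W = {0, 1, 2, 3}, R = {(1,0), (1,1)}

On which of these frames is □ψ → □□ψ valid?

This is the axiom for transitivity; its first-order frame correspondent is ∀x ∀y ∀z (Rxy ∧ Ryz → Rxz).
A: fails — R13 and R30 but not R10.
B: fails — Ruw and Rwt but not Rut.
C: ✓.
D: ✓.

C, D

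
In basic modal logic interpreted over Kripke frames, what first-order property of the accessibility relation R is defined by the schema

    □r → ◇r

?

This schema is the D axiom.
It corresponds to seriality: ∀x ∃y Rxy.

seriality: ∀x ∃y Rxy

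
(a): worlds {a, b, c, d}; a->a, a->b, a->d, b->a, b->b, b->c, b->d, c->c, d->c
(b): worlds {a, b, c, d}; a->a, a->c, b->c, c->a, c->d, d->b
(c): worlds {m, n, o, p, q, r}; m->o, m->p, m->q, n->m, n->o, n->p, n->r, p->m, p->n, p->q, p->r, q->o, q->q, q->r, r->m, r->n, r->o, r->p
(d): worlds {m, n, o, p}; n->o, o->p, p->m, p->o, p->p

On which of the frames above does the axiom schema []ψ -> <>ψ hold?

The schema corresponds to seriality: forall x exists y Rxy.
(a): condition met.
(b): condition met.
(c): fails — world o has no successor.
(d): fails — world m has no successor.
Valid on: (a), (b).

(a), (b)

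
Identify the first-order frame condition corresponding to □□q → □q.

Suppose □□q→□q is valid. Take Rxy and set V(q)={w : xR²w}. Then □□q at x, so □q at x, so q at y, i.e. ∃z(Rxz∧Rzy).
The converse is a direct semantic check.
So the correspondent is density.

density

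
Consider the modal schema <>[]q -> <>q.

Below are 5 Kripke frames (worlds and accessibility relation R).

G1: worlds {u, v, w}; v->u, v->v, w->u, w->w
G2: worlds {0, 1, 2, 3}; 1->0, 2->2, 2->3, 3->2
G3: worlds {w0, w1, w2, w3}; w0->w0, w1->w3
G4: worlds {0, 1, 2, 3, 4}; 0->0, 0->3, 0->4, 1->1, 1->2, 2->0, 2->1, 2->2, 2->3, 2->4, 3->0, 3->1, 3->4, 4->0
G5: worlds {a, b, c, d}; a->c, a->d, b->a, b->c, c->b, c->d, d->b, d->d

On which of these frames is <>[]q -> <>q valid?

The schema corresponds to a generalized confluence (Geach) condition: forall x forall y (xRy -> exists w (yRw & xRw)).
G1: fails — vRu but no t with uRt and vRt.
G2: fails — 1R0 but no w with 0Rw and 1Rw.
G3: fails — w1Rw3 but no w with w3Rw and w1Rw.
G4: ✓.
G5: fails — bRc but no w with cRw and bRw.

G4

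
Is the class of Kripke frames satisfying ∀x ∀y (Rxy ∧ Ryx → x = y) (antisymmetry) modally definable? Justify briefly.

No — not modally definable

If a class were modally definable it would be closed under surjective bounded morphisms (Goldblatt–Thomason).
The 6-cycle (worlds 0,1,2,3,4,5 with 0→1→2→3→4→5→0) is antisymmetric. Sending even-indexed worlds to a and odd-indexed worlds to b is a surjective bounded morphism onto the two-world frame with a↔b, which is not antisymmetric.
So no modal formula (or set of formulas) defines exactly the antisymmetric frames.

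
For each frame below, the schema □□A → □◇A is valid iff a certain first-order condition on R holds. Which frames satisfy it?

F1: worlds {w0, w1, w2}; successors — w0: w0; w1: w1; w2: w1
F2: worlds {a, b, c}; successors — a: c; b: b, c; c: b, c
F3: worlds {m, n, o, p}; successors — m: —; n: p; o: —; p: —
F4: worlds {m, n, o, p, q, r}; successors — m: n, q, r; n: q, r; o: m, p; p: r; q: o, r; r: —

F1, F2

Frame correspondent (Sahlqvist): ∀x ∀z (xRz → ∃w (xR²w ∧ zRw)) — i.e. a generalized confluence (Geach) condition.
F1: ✓.
F2: ✓.
F3: fails — nRp but no w with nR²w and pRw.
F4: fails — mRr but no w with mR²w and rRw.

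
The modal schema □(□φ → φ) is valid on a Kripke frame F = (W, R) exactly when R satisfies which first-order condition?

shift-reflexivity

This schema is the T□ axiom.
It corresponds to shift-reflexivity: ∀x ∀y (Rxy → Ryy).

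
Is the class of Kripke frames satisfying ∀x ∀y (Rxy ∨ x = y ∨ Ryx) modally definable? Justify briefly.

Any modally definable frame class is closed under disjoint unions.
Take 2 disjoint single-world reflexive frames: each is trivially connected, but their disjoint union has 2 worlds with no edge between distinct components, so it is not connected.
Hence connectedness of R is not modally definable.

No — not modally definable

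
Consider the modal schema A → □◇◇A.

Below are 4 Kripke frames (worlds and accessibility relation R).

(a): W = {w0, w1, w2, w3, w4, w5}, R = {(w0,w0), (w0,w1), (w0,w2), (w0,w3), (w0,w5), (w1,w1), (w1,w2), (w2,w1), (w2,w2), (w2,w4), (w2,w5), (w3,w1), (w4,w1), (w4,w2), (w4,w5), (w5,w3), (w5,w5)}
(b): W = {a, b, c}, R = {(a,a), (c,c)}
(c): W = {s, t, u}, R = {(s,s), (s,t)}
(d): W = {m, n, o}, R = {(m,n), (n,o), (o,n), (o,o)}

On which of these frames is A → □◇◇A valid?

(b)

This is the axiom for a generalized confluence (Geach) condition; its first-order frame correspondent is ∀x ∀z (xRz → ∃w (x = w ∧ zR²w)).
(a): fails — w0Rw1 but no w with w0=w and w1R²w.
(b): ✓.
(c): fails — sRt but no w with s=w and tR²w.
(d): fails — mRn but no w with m=w and nR²w.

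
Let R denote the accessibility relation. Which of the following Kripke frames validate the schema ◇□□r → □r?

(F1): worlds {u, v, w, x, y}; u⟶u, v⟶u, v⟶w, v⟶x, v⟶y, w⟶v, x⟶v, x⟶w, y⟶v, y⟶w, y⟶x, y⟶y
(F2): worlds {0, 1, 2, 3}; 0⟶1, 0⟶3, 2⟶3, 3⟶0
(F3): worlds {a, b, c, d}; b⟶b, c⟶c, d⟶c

(F3)

The schema corresponds to a generalized confluence (Geach) condition: ∀x ∀y ∀z ((xRy ∧ xRz) → ∃w (yR²w ∧ z = w)).
(F1): fails — vRu, vRw but no t with uR²t and w=t.
(F2): fails — 0R1, 0R1 but no w with 1R²w and 1=w.
(F3): satisfies the condition.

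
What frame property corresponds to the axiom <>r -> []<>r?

Suppose ◇r→□◇r is valid. Take Rxy, Rxz and set V(r)={y}. Then ◇r at x, so □◇r at x, so ◇r at z, so some w with Rzw has r; w=y, i.e. Rzy. By symmetry of the argument, Ryz.
Conversely, on a frame with the Euclidean property the schema holds at every world under every valuation.
So the correspondent is the Euclidean property.

the Euclidean property: forall x forall y forall z (Rxy & Rxz -> Ryz)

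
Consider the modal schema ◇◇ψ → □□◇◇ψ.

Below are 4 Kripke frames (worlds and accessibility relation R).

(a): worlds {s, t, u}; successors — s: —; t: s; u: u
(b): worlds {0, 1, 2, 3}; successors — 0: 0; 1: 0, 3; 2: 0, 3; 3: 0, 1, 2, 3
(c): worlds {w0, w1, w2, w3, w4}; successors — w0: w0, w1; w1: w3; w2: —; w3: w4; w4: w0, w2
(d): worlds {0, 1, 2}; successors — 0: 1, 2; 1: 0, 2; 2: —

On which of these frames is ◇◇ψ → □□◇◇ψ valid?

(a)

The schema corresponds to a generalized confluence (Geach) condition: ∀x ∀y ∀z ((xR²y ∧ xR²z) → ∃w (y = w ∧ zR²w)).
(a): satisfies the condition.
(b): fails — 1R²1, 1R²0 but no w with 1=w and 0R²w.
(c): fails — w0R²w0, w0R²w1 but no w with w0=w and w1R²w.
(d): fails — 0R²0, 0R²2 but no w with 0=w and 2R²w.
Valid on: (a).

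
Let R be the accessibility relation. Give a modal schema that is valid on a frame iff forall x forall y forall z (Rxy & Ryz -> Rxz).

□p → □□p

A defining formula is □p → □□p (the 4 axiom).
Suppose □p→□□p is valid. Take Rxy, Ryz and set V(p)={w : Rxw}. Then □p at x, so □□p at x, so □p at y, so p at z, i.e. Rxz.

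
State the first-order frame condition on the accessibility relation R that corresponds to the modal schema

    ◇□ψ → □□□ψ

∀x ∀y ∀z ((xRy ∧ xR³z) → ∃w (yRw ∧ z = w))

This is a Sahlqvist (Geach-type) schema ◇^1□^1ψ → □^3◇^0ψ.
Minimal-valuation argument: fix x; take any y with xR^1y and any z with xR^3z. Set V(ψ) to the set of worlds R-reachable from y in exactly 1 step. Then □^1ψ holds at y, so the antecedent holds at x; validity forces ◇^0ψ at z, giving a w with zR^0w and yR^1w.
First-order correspondent: ∀x ∀y ∀z ((xRy ∧ xR³z) → ∃w (yRw ∧ z = w)).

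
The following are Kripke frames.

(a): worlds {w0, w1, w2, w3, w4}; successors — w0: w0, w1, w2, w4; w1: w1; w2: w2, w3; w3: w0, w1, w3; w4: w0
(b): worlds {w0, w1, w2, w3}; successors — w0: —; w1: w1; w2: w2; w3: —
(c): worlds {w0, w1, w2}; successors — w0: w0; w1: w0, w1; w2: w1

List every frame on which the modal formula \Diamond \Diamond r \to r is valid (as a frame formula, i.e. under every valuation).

(b)

Frame correspondent (Sahlqvist): \forall x \forall y (x R^2 y \to \exists w (y = w \wedge x = w)) — i.e. a generalized confluence (Geach) condition.
(a): fails — w0R²w1 but w1 ≠ w0.
(b): condition met.
(c): fails — w1R²w0 but w0 ≠ w1.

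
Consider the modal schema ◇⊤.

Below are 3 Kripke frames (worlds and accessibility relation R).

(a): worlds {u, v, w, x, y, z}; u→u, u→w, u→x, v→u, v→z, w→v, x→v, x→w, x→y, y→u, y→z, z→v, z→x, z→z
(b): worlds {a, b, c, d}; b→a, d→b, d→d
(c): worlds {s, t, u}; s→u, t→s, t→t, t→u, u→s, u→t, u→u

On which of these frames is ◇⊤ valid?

(a), (c)

The schema corresponds to seriality: ∀x ∃y Rxy.
(a): condition met.
(b): fails — world a has no successor.
(c): condition met.
Valid on: (a), (c).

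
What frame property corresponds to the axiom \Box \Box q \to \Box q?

density

This is the C4 axiom.
Its frame correspondent is density — \forall x \forall y (Rxy \to \exists z (Rxz \wedge Rzy)).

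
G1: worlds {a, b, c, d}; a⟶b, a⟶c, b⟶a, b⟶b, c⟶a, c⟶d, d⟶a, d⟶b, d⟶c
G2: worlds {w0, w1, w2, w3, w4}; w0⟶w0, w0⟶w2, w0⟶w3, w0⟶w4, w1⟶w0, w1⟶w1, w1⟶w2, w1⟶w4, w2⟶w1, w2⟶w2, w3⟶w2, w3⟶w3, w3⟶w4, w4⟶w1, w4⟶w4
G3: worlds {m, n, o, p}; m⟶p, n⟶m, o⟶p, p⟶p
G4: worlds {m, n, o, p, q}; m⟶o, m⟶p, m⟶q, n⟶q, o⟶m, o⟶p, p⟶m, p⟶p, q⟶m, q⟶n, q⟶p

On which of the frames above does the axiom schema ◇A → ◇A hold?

G1, G2, G3, G4

This is the axiom for a generalized confluence (Geach) condition; its first-order frame correspondent is ∀x ∀y (xRy → ∃w (y = w ∧ xRw)).
G1: condition met.
G2: condition met.
G3: condition met.
G4: condition met.
Valid on: G1, G2, G3, G4.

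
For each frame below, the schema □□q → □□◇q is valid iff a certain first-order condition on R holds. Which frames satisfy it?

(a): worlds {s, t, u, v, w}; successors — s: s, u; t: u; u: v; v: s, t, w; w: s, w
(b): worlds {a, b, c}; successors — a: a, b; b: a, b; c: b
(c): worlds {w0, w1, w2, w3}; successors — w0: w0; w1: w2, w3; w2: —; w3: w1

(b)

Frame correspondent (Sahlqvist): ∀x ∀z (xR²z → ∃w (xR²w ∧ zRw)) — i.e. a generalized confluence (Geach) condition.
(a): fails — tR²v but no w* with tR²w* and vRw*.
(b): condition met.
(c): fails — w1R²w1 but no w with w1R²w and w1Rw.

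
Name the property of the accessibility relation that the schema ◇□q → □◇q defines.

Convergence

This is the .2 axiom.
Its frame correspondent is convergence — ∀x ∀y ∀z (Rxy ∧ Rxz → ∃w (Ryw ∧ Rzw)).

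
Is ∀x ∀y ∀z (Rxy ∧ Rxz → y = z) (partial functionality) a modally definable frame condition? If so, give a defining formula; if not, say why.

Definable; ◇q → □q defines it

The condition is partial functionality. A defining modal formula is ◇q → □q.
Suppose ◇q→□q is valid. Take Rxy, Rxz and set V(q)={y}. Then ◇q at x, so □q at x, so q at z, i.e. z=y.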